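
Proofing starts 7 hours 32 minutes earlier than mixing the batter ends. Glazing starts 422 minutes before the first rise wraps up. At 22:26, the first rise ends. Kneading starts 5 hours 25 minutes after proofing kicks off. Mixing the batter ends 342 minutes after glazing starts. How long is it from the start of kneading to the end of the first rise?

3 h 27 min

Glazing starts at 22:26 − 422 min = 15:24.
Mixing the batter ends at 15:24 + 342 min = 21:06.
Proofing starts at 21:06 − 452 min = 13:34.
Kneading starts at 13:34 + 325 min = 18:59.
From 18:59 to 22:26 is 3 h 27 min.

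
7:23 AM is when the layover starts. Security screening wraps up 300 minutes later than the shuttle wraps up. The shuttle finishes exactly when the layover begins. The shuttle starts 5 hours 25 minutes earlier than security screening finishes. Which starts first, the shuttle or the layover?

the shuttle

The shuttle ends at 7:23 AM.
Security screening ends at 7:23 AM + 300 min = 12:23 PM.
The shuttle starts at 12:23 PM − 325 min = 6:58 AM.
The shuttle starts at 6:58 AM and the layover starts at 7:23 AM, so the shuttle is first.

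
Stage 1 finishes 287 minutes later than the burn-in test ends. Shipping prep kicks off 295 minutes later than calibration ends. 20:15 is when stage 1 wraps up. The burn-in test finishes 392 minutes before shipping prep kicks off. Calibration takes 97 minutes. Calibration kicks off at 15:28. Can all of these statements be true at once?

Calibration ends at 15:28 + 97 min = 17:05.
Shipping prep starts at 17:05 + 295 min = 22:00.
The burn-in test ends at 22:00 − 392 min = 15:28.
Stage 1 ends at 15:28 + 287 min = 20:15.
That matches the stated 20:15, so the schedule is consistent.

Yes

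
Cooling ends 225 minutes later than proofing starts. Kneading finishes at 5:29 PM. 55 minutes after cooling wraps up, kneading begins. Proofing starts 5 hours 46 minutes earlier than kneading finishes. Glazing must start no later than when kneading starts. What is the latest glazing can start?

4:23 PM

Proofing starts at 5:29 PM − 346 min = 11:43 AM.
Cooling ends at 11:43 AM + 225 min = 3:28 PM.
Kneading starts at 3:28 PM + 55 min = 4:23 PM.
Glazing is bounded by kneading, so the latest it can start is 4:23 PM.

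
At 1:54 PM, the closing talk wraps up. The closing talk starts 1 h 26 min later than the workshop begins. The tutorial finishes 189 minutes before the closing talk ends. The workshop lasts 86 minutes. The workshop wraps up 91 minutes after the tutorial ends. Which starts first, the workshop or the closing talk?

The tutorial ends at 1:54 PM − 189 min = 10:45 AM.
The workshop ends at 10:45 AM + 91 min = 12:16 PM.
The workshop starts at 12:16 PM − 86 min = 10:50 AM.
The closing talk starts at 10:50 AM + 86 min = 12:16 PM.
The workshop starts at 10:50 AM and the closing talk starts at 12:16 PM, so the workshop is first.

the workshop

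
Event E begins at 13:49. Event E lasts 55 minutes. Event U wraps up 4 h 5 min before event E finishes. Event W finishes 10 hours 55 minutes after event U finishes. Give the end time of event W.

Event E ends at 13:49 + 55 min = 14:44.
Event U ends at 14:44 − 245 min = 10:39.
Event W ends at 10:39 + 655 min = 21:34.

21:34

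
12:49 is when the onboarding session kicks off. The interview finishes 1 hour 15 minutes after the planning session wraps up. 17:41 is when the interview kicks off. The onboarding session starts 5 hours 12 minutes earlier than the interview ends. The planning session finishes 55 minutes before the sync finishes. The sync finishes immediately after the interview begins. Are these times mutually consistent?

The sync ends at 17:41.
The planning session ends at 17:41 − 55 min = 16:46.
The interview ends at 16:46 + 75 min = 18:01.
The onboarding session starts at 18:01 − 312 min = 12:49.
That matches the stated 12:49, so the schedule is consistent.

Yes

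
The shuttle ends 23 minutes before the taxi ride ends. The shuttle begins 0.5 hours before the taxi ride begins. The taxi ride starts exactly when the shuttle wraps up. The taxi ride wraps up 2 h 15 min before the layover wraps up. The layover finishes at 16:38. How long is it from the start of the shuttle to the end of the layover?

3 hours 8 minutes

The taxi ride ends at 16:38 − 135 min = 14:23.
The shuttle ends at 14:23 − 23 min = 14:00.
So the taxi ride starts at 14:00.
The shuttle starts at 14:00 − 30 min = 13:30.
From 13:30 to 16:38 is 3 hours 8 minutes.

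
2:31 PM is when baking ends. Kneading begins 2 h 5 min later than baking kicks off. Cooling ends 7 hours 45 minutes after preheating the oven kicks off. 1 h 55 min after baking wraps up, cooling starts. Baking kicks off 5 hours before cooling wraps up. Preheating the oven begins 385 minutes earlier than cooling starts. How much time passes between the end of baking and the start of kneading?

20 minutes

Cooling starts at 2:31 PM + 115 min = 4:26 PM.
Preheating the oven starts at 4:26 PM − 385 min = 10:01 AM.
Cooling ends at 10:01 AM + 465 min = 5:46 PM.
Baking starts at 5:46 PM − 300 min = 12:46 PM.
Kneading starts at 12:46 PM + 125 min = 2:51 PM.
From 2:31 PM to 2:51 PM is 20 minutes.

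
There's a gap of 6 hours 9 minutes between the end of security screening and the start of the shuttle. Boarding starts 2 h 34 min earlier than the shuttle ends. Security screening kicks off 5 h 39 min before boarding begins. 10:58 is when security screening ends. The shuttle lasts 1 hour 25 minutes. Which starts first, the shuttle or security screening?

security screening

The shuttle starts at 10:58 + 369 min = 17:07.
The shuttle ends at 17:07 + 85 min = 18:32.
Boarding starts at 18:32 − 154 min = 15:58.
Security screening starts at 15:58 − 339 min = 10:19.
The shuttle starts at 17:07 and security screening starts at 10:19, so security screening is first.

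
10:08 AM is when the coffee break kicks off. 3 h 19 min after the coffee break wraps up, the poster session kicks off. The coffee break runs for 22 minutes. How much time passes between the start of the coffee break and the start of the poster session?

The coffee break ends at 10:08 AM + 22 min = 10:30 AM.
The poster session starts at 10:30 AM + 199 min = 1:49 PM.
From 10:08 AM to 1:49 PM is 3 h 41 min.

3 h 41 min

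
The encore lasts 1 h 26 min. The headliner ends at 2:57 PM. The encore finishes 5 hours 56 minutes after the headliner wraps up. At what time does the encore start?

7:27 PM

The encore ends at 2:57 PM + 356 min = 8:53 PM.
The encore starts at 8:53 PM − 86 min = 7:27 PM.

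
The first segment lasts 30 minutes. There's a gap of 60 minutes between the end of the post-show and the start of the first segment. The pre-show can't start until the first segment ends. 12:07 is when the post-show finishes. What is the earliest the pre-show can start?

The first segment starts at 12:07 + 60 min = 13:07.
The first segment ends at 13:07 + 30 min = 13:37.
The pre-show is bounded by the first segment, so the earliest it can start is 13:37.

13:37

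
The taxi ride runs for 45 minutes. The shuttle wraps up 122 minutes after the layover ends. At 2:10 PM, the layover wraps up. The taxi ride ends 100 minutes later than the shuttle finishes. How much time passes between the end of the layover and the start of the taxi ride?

177 minutes

The shuttle ends at 2:10 PM + 122 min = 4:12 PM.
The taxi ride ends at 4:12 PM + 100 min = 5:52 PM.
The taxi ride starts at 5:52 PM − 45 min = 5:07 PM.
From 2:10 PM to 5:07 PM is 177 minutes.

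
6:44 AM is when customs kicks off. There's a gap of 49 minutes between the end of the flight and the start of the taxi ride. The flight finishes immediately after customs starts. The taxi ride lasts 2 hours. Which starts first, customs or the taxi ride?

The flight ends at 6:44 AM.
The taxi ride starts at 6:44 AM + 49 min = 7:33 AM.
Customs starts at 6:44 AM and the taxi ride starts at 7:33 AM, so customs is first.

customs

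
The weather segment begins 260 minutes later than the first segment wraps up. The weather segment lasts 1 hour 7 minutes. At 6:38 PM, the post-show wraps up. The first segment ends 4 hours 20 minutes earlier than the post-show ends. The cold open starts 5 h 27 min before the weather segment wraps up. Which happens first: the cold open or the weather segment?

The first segment ends at 6:38 PM − 260 min = 2:18 PM.
The weather segment starts at 2:18 PM + 260 min = 6:38 PM.
The weather segment ends at 6:38 PM + 67 min = 7:45 PM.
The cold open starts at 7:45 PM − 327 min = 2:18 PM.
The cold open starts at 2:18 PM and the weather segment starts at 6:38 PM, so the cold open is first.

the cold open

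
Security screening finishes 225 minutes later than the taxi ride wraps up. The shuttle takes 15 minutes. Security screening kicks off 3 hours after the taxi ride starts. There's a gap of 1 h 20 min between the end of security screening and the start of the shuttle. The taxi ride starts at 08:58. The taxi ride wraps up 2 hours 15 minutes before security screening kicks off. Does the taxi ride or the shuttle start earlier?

the taxi ride

Security screening starts at 08:58 + 180 min = 11:58.
The taxi ride ends at 11:58 − 135 min = 09:43.
Security screening ends at 09:43 + 225 min = 13:28.
The shuttle starts at 13:28 + 80 min = 14:48.
The taxi ride starts at 08:58 and the shuttle starts at 14:48, so the taxi ride is first.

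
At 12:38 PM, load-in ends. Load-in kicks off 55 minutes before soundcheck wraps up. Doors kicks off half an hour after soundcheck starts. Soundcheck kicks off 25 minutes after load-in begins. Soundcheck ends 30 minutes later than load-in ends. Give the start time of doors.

1:08 PM

Soundcheck ends at 12:38 PM + 30 min = 1:08 PM.
Load-in starts at 1:08 PM − 55 min = 12:13 PM.
Soundcheck starts at 12:13 PM + 25 min = 12:38 PM.
Doors starts at 12:38 PM + 30 min = 1:08 PM.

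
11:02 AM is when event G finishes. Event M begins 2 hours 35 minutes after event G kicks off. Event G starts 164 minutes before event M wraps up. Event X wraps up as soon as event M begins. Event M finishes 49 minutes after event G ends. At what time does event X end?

11:42 AM

Event M ends at 11:02 AM + 49 min = 11:51 AM.
Event G starts at 11:51 AM − 164 min = 9:07 AM.
Event M starts at 9:07 AM + 155 min = 11:42 AM.
So event X ends at 11:42 AM.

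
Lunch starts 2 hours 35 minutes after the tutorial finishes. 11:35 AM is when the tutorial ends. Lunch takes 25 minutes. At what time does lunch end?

2:35 PM

Lunch starts at 11:35 AM + 155 min = 2:10 PM.
Lunch ends at 2:10 PM + 25 min = 2:35 PM.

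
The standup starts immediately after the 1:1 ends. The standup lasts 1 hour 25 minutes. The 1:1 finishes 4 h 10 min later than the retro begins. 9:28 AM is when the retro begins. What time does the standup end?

3:03 PM

The 1:1 ends at 9:28 AM + 250 min = 1:38 PM.
So the standup starts at 1:38 PM.
The standup ends at 1:38 PM + 85 min = 3:03 PM.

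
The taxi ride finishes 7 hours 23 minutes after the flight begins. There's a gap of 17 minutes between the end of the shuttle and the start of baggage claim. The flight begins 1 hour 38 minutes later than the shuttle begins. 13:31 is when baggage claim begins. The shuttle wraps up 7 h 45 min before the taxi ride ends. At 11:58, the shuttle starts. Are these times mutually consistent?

Yes

The flight starts at 11:58 + 98 min = 13:36.
The taxi ride ends at 13:36 + 443 min = 20:59.
The shuttle ends at 20:59 − 465 min = 13:14.
Baggage claim starts at 13:14 + 17 min = 13:31.
That matches the stated 13:31, so the schedule is consistent.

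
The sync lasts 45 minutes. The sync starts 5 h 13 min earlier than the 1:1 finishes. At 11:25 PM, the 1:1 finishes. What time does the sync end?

The sync starts at 11:25 PM − 313 min = 6:12 PM.
The sync ends at 6:12 PM + 45 min = 6:57 PM.

6:57 PM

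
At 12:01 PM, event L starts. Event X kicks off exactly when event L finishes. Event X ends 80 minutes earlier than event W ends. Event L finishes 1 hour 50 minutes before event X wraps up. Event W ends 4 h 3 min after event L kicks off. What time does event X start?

12:54 PM

Event W ends at 12:01 PM + 243 min = 4:04 PM.
Event X ends at 4:04 PM − 80 min = 2:44 PM.
Event L ends at 2:44 PM − 110 min = 12:54 PM.
So event X starts at 12:54 PM.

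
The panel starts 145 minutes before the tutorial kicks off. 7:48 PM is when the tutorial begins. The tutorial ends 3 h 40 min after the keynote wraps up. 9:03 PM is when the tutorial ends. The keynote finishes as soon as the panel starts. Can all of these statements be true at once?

Yes

The panel starts at 7:48 PM − 145 min = 5:23 PM.
So the keynote ends at 5:23 PM.
The tutorial ends at 5:23 PM + 220 min = 9:03 PM.
That matches the stated 9:03 PM, so the schedule is consistent.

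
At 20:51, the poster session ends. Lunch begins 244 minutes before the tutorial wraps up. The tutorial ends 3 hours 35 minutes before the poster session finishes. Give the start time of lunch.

The tutorial ends at 20:51 − 215 min = 17:16.
Lunch starts at 17:16 − 244 min = 13:12.

13:12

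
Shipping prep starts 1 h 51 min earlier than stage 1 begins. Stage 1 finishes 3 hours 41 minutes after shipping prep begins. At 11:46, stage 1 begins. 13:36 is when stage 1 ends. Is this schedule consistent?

Shipping prep starts at 11:46 − 111 min = 09:55.
Stage 1 ends at 09:55 + 221 min = 13:36.
That matches the stated 13:36, so the schedule is consistent.

Yes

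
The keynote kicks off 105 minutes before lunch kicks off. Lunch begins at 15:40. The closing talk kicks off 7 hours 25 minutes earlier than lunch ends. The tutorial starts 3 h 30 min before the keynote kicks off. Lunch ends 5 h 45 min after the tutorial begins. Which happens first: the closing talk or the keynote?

the closing talk

The keynote starts at 15:40 − 105 min = 13:55.
The tutorial starts at 13:55 − 210 min = 10:25.
Lunch ends at 10:25 + 345 min = 16:10.
The closing talk starts at 16:10 − 445 min = 08:45.
The closing talk starts at 08:45 and the keynote starts at 13:55, so the closing talk is first.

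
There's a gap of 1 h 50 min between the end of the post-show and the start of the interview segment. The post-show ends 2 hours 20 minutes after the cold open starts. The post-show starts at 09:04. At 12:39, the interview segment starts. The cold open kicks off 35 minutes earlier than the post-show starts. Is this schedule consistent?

Yes

The cold open starts at 09:04 − 35 min = 08:29.
The post-show ends at 08:29 + 140 min = 10:49.
The interview segment starts at 10:49 + 110 min = 12:39.
That matches the stated 12:39, so the schedule is consistent.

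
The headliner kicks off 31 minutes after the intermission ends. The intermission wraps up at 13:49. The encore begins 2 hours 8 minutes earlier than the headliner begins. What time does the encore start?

The headliner starts at 13:49 + 31 min = 14:20.
The encore starts at 14:20 − 128 min = 12:12.

12:12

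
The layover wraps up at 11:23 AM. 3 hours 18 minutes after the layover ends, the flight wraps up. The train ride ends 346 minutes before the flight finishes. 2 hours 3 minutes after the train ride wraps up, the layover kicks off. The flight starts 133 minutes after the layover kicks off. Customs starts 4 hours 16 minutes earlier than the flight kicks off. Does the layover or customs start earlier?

customs

The flight ends at 11:23 AM + 198 min = 2:41 PM.
The train ride ends at 2:41 PM − 346 min = 8:55 AM.
The layover starts at 8:55 AM + 123 min = 10:58 AM.
The flight starts at 10:58 AM + 133 min = 1:11 PM.
Customs starts at 1:11 PM − 256 min = 8:55 AM.
The layover starts at 10:58 AM and customs starts at 8:55 AM, so customs is first.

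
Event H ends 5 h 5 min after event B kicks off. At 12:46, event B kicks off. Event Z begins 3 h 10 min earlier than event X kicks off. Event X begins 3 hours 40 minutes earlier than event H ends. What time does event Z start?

11:01

Event H ends at 12:46 + 305 min = 17:51.
Event X starts at 17:51 − 220 min = 14:11.
Event Z starts at 14:11 − 190 min = 11:01.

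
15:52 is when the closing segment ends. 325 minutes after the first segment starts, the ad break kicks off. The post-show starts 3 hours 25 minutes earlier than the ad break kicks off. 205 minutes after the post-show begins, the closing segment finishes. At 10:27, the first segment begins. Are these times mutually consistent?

Yes

The ad break starts at 10:27 + 325 min = 15:52.
The post-show starts at 15:52 − 205 min = 12:27.
The closing segment ends at 12:27 + 205 min = 15:52.
That matches the stated 15:52, so the schedule is consistent.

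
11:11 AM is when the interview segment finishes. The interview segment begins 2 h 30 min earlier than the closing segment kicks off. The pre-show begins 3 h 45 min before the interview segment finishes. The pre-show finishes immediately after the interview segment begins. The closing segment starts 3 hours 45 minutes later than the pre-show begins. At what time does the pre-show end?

The pre-show starts at 11:11 AM − 225 min = 7:26 AM.
The closing segment starts at 7:26 AM + 225 min = 11:11 AM.
The interview segment starts at 11:11 AM − 150 min = 8:41 AM.
So the pre-show ends at 8:41 AM.

8:41 AM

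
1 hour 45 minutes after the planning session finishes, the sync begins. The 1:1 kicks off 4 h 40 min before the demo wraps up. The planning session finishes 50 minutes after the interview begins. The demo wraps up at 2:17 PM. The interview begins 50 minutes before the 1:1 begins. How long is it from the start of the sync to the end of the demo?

The 1:1 starts at 2:17 PM − 280 min = 9:37 AM.
The interview starts at 9:37 AM − 50 min = 8:47 AM.
The planning session ends at 8:47 AM + 50 min = 9:37 AM.
The sync starts at 9:37 AM + 105 min = 11:22 AM.
From 11:22 AM to 2:17 PM is 2 hours 55 minutes.

2 hours 55 minutes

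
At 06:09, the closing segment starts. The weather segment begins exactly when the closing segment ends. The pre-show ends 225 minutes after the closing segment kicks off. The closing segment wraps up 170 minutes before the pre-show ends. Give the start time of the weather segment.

07:04

The pre-show ends at 06:09 + 225 min = 09:54.
The closing segment ends at 09:54 − 170 min = 07:04.
So the weather segment starts at 07:04.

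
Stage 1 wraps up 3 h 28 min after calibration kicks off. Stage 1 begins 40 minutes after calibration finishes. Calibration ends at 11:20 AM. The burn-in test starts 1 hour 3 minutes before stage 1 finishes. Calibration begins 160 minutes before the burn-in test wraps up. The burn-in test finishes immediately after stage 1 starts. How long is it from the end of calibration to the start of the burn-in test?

Stage 1 starts at 11:20 AM + 40 min = 12:00 PM.
So the burn-in test ends at 12:00 PM.
Calibration starts at 12:00 PM − 160 min = 9:20 AM.
Stage 1 ends at 9:20 AM + 208 min = 12:48 PM.
The burn-in test starts at 12:48 PM − 63 min = 11:45 AM.
From 11:20 AM to 11:45 AM is 25 minutes.

25 minutes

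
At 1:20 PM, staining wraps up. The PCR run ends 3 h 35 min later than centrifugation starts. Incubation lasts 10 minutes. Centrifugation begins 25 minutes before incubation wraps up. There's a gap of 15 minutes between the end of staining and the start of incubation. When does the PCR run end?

4:55 PM

Incubation starts at 1:20 PM + 15 min = 1:35 PM.
Incubation ends at 1:35 PM + 10 min = 1:45 PM.
Centrifugation starts at 1:45 PM − 25 min = 1:20 PM.
The PCR run ends at 1:20 PM + 215 min = 4:55 PM.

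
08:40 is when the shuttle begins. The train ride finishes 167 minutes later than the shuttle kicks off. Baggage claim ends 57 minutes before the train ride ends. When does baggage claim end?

10:30

The train ride ends at 08:40 + 167 min = 11:27.
Baggage claim ends at 11:27 − 57 min = 10:30.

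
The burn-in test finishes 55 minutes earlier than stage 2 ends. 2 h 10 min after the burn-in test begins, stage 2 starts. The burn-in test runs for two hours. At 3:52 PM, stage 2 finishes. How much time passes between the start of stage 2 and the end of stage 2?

45 minutes

The burn-in test ends at 3:52 PM − 55 min = 2:57 PM.
The burn-in test starts at 2:57 PM − 120 min = 12:57 PM.
Stage 2 starts at 12:57 PM + 130 min = 3:07 PM.
From 3:07 PM to 3:52 PM is 45 minutes.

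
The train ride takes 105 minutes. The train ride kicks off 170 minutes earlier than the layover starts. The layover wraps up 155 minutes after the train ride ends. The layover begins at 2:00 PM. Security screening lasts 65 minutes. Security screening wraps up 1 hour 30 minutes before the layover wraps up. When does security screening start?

12:55 PM

The train ride starts at 2:00 PM − 170 min = 11:10 AM.
The train ride ends at 11:10 AM + 105 min = 12:55 PM.
The layover ends at 12:55 PM + 155 min = 3:30 PM.
Security screening ends at 3:30 PM − 90 min = 2:00 PM.
Security screening starts at 2:00 PM − 65 min = 12:55 PM.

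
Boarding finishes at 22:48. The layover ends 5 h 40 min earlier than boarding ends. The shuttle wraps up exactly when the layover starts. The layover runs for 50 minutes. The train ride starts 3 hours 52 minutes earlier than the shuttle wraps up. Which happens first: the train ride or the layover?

the train ride

The layover ends at 22:48 − 340 min = 17:08.
The layover starts at 17:08 − 50 min = 16:18.
So the shuttle ends at 16:18.
The train ride starts at 16:18 − 232 min = 12:26.
The train ride starts at 12:26 and the layover starts at 16:18, so the train ride is first.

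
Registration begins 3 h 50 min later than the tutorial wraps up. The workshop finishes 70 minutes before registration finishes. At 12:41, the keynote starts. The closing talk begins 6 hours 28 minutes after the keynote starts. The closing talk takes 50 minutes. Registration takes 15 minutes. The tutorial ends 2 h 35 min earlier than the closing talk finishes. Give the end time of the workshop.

The closing talk starts at 12:41 + 388 min = 19:09.
The closing talk ends at 19:09 + 50 min = 19:59.
The tutorial ends at 19:59 − 155 min = 17:24.
Registration starts at 17:24 + 230 min = 21:14.
Registration ends at 21:14 + 15 min = 21:29.
The workshop ends at 21:29 − 70 min = 20:19.

20:19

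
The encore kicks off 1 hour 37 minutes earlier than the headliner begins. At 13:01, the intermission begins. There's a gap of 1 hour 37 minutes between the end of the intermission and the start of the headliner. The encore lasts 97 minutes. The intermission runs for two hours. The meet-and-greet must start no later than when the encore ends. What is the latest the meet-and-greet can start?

16:38

The intermission ends at 13:01 + 120 min = 15:01.
The headliner starts at 15:01 + 97 min = 16:38.
The encore starts at 16:38 − 97 min = 15:01.
The encore ends at 15:01 + 97 min = 16:38.
The meet-and-greet is bounded by the encore, so the latest it can start is 16:38.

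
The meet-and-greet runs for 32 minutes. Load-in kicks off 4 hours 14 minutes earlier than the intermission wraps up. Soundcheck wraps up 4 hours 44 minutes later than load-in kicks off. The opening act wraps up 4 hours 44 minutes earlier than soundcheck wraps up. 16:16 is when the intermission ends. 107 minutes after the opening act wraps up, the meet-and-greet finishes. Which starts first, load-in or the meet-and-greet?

Load-in starts at 16:16 − 254 min = 12:02.
Soundcheck ends at 12:02 + 284 min = 16:46.
The opening act ends at 16:46 − 284 min = 12:02.
The meet-and-greet ends at 12:02 + 107 min = 13:49.
The meet-and-greet starts at 13:49 − 32 min = 13:17.
Load-in starts at 12:02 and the meet-and-greet starts at 13:17, so load-in is first.

load-in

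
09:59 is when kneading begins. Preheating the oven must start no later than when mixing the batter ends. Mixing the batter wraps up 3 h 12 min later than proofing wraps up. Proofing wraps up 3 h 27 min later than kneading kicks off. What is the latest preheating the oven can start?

Proofing ends at 09:59 + 207 min = 13:26.
Mixing the batter ends at 13:26 + 192 min = 16:38.
Preheating the oven is bounded by mixing the batter, so the latest it can start is 16:38.

16:38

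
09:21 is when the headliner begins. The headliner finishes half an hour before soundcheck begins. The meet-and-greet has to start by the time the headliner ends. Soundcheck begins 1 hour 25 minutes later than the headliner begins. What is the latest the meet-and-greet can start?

10:16

Soundcheck starts at 09:21 + 85 min = 10:46.
The headliner ends at 10:46 − 30 min = 10:16.
The meet-and-greet is bounded by the headliner, so the latest it can start is 10:16.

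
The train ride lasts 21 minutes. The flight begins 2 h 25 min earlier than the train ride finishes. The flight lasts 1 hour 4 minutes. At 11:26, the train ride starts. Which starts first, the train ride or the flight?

The train ride ends at 11:26 + 21 min = 11:47.
The flight starts at 11:47 − 145 min = 09:22.
The train ride starts at 11:26 and the flight starts at 09:22, so the flight is first.

the flight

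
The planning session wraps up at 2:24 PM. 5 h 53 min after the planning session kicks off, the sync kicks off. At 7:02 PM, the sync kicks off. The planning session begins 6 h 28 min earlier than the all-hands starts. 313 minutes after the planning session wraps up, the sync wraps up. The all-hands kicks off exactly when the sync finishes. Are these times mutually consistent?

The sync ends at 2:24 PM + 313 min = 7:37 PM.
So the all-hands starts at 7:37 PM.
The planning session starts at 7:37 PM − 388 min = 1:09 PM.
The sync starts at 1:09 PM + 353 min = 7:02 PM.
That matches the stated 7:02 PM, so the schedule is consistent.

Yes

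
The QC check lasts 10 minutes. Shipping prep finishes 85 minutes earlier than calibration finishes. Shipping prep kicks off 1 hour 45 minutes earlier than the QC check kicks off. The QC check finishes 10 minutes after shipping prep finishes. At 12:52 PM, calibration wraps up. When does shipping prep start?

9:42 AM

Shipping prep ends at 12:52 PM − 85 min = 11:27 AM.
The QC check ends at 11:27 AM + 10 min = 11:37 AM.
The QC check starts at 11:37 AM − 10 min = 11:27 AM.
Shipping prep starts at 11:27 AM − 105 min = 9:42 AM.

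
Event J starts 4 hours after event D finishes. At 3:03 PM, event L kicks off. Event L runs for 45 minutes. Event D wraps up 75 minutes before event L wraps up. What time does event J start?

Event L ends at 3:03 PM + 45 min = 3:48 PM.
Event D ends at 3:48 PM − 75 min = 2:33 PM.
Event J starts at 2:33 PM + 240 min = 6:33 PM.

6:33 PM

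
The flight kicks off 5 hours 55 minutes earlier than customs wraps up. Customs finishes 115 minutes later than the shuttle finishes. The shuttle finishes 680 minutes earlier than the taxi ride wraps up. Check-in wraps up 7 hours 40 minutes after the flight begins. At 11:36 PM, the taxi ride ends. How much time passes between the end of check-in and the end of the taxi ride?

7 h 40 min

The shuttle ends at 11:36 PM − 680 min = 12:16 PM.
Customs ends at 12:16 PM + 115 min = 2:11 PM.
The flight starts at 2:11 PM − 355 min = 8:16 AM.
Check-in ends at 8:16 AM + 460 min = 3:56 PM.
From 3:56 PM to 11:36 PM is 7 h 40 min.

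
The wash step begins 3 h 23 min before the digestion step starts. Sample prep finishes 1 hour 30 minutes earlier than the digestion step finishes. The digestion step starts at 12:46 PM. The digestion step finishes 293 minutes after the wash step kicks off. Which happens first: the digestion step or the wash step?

The wash step starts at 12:46 PM − 203 min = 9:23 AM.
The digestion step starts at 12:46 PM and the wash step starts at 9:23 AM, so the wash step is first.

the wash step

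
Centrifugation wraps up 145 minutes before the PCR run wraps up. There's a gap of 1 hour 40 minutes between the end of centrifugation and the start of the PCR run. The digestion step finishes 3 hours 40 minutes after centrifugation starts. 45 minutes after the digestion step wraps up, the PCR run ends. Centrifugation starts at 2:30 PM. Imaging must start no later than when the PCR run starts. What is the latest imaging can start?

The digestion step ends at 2:30 PM + 220 min = 6:10 PM.
The PCR run ends at 6:10 PM + 45 min = 6:55 PM.
Centrifugation ends at 6:55 PM − 145 min = 4:30 PM.
The PCR run starts at 4:30 PM + 100 min = 6:10 PM.
Imaging is bounded by the PCR run, so the latest it can start is 6:10 PM.

6:10 PM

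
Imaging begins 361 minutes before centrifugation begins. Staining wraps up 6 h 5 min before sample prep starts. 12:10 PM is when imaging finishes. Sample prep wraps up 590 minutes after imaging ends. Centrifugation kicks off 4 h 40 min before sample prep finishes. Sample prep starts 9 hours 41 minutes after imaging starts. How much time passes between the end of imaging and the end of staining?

165 minutes

Sample prep ends at 12:10 PM + 590 min = 10:00 PM.
Centrifugation starts at 10:00 PM − 280 min = 5:20 PM.
Imaging starts at 5:20 PM − 361 min = 11:19 AM.
Sample prep starts at 11:19 AM + 581 min = 9:00 PM.
Staining ends at 9:00 PM − 365 min = 2:55 PM.
From 12:10 PM to 2:55 PM is 165 minutes.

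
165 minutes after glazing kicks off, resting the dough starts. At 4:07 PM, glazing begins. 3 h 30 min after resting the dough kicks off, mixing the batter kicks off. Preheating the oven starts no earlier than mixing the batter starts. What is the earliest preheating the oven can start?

10:22 PM

Resting the dough starts at 4:07 PM + 165 min = 6:52 PM.
Mixing the batter starts at 6:52 PM + 210 min = 10:22 PM.
Preheating the oven is bounded by mixing the batter, so the earliest it can start is 10:22 PM.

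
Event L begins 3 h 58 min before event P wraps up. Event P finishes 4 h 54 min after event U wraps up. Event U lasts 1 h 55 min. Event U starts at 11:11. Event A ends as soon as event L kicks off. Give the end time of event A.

Event U ends at 11:11 + 115 min = 13:06.
Event P ends at 13:06 + 294 min = 18:00.
Event L starts at 18:00 − 238 min = 14:02.
So event A ends at 14:02.

14:02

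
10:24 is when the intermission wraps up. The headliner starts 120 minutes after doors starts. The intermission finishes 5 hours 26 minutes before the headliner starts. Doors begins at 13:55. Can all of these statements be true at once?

No

The headliner starts at 13:55 + 120 min = 15:55.
The intermission ends at 15:55 − 326 min = 10:29.
But the intermission is also said to end at 10:24 — a 5-minute conflict.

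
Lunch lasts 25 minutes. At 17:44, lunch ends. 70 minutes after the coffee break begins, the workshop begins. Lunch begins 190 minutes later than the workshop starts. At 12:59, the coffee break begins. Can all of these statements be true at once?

Yes

The workshop starts at 12:59 + 70 min = 14:09.
Lunch starts at 14:09 + 190 min = 17:19.
Lunch ends at 17:19 + 25 min = 17:44.
That matches the stated 17:44, so the schedule is consistent.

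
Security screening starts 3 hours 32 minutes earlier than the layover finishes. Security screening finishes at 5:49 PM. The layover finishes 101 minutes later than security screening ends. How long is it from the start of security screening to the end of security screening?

The layover ends at 5:49 PM + 101 min = 7:30 PM.
Security screening starts at 7:30 PM − 212 min = 3:58 PM.
From 3:58 PM to 5:49 PM is 111 minutes.

111 minutes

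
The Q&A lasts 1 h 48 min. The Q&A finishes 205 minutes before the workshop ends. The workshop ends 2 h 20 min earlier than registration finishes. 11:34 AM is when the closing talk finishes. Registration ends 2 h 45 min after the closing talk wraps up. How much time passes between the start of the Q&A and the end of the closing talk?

Registration ends at 11:34 AM + 165 min = 2:19 PM.
The workshop ends at 2:19 PM − 140 min = 11:59 AM.
The Q&A ends at 11:59 AM − 205 min = 8:34 AM.
The Q&A starts at 8:34 AM − 108 min = 6:46 AM.
From 6:46 AM to 11:34 AM is 4 h 48 min.

4 h 48 min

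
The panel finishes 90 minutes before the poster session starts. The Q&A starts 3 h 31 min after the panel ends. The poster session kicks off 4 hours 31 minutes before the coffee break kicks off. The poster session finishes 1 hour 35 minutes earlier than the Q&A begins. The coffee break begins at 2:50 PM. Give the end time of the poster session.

10:45 AM

The poster session starts at 2:50 PM − 271 min = 10:19 AM.
The panel ends at 10:19 AM − 90 min = 8:49 AM.
The Q&A starts at 8:49 AM + 211 min = 12:20 PM.
The poster session ends at 12:20 PM − 95 min = 10:45 AM.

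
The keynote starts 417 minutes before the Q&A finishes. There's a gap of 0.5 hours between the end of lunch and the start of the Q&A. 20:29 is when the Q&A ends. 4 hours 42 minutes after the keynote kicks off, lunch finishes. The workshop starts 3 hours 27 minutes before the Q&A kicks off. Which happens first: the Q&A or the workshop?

The keynote starts at 20:29 − 417 min = 13:32.
Lunch ends at 13:32 + 282 min = 18:14.
The Q&A starts at 18:14 + 30 min = 18:44.
The workshop starts at 18:44 − 207 min = 15:17.
The Q&A starts at 18:44 and the workshop starts at 15:17, so the workshop is first.

the workshop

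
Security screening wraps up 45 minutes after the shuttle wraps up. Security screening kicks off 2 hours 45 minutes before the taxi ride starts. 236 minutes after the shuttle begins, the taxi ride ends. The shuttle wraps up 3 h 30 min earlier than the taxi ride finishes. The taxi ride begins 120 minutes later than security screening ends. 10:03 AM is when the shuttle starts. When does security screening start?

The taxi ride ends at 10:03 AM + 236 min = 1:59 PM.
The shuttle ends at 1:59 PM − 210 min = 10:29 AM.
Security screening ends at 10:29 AM + 45 min = 11:14 AM.
The taxi ride starts at 11:14 AM + 120 min = 1:14 PM.
Security screening starts at 1:14 PM − 165 min = 10:29 AM.

10:29 AM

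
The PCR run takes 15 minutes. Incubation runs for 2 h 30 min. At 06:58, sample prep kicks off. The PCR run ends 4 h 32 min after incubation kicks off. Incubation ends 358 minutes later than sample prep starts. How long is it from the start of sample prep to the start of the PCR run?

Incubation ends at 06:58 + 358 min = 12:56.
Incubation starts at 12:56 − 150 min = 10:26.
The PCR run ends at 10:26 + 272 min = 14:58.
The PCR run starts at 14:58 − 15 min = 14:43.
From 06:58 to 14:43 is 7 hours 45 minutes.

7 hours 45 minutes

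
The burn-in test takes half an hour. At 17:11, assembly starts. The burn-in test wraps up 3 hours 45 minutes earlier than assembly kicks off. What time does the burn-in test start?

12:56

The burn-in test ends at 17:11 − 225 min = 13:26.
The burn-in test starts at 13:26 − 30 min = 12:56.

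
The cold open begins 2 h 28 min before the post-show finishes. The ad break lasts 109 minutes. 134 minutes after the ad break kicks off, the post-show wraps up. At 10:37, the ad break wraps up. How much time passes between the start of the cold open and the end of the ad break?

The ad break starts at 10:37 − 109 min = 08:48.
The post-show ends at 08:48 + 134 min = 11:02.
The cold open starts at 11:02 − 148 min = 08:34.
From 08:34 to 10:37 is 2 hours 3 minutes.

2 hours 3 minutes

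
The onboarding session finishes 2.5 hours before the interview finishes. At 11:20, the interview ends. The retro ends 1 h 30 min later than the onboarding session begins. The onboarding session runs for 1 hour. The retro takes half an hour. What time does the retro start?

The onboarding session ends at 11:20 − 150 min = 08:50.
The onboarding session starts at 08:50 − 60 min = 07:50.
The retro ends at 07:50 + 90 min = 09:20.
The retro starts at 09:20 − 30 min = 08:50.

08:50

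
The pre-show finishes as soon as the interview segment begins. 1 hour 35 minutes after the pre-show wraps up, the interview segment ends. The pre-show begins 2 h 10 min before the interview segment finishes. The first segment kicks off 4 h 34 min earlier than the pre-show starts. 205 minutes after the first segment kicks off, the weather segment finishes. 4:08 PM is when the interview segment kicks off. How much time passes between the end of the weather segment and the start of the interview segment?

1 h 44 min

The pre-show ends at 4:08 PM.
The interview segment ends at 4:08 PM + 95 min = 5:43 PM.
The pre-show starts at 5:43 PM − 130 min = 3:33 PM.
The first segment starts at 3:33 PM − 274 min = 10:59 AM.
The weather segment ends at 10:59 AM + 205 min = 2:24 PM.
From 2:24 PM to 4:08 PM is 1 h 44 min.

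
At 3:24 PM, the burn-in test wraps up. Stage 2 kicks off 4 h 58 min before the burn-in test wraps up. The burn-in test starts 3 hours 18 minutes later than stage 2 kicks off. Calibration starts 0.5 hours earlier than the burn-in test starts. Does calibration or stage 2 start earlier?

Stage 2 starts at 3:24 PM − 298 min = 10:26 AM.
The burn-in test starts at 10:26 AM + 198 min = 1:44 PM.
Calibration starts at 1:44 PM − 30 min = 1:14 PM.
Calibration starts at 1:14 PM and stage 2 starts at 10:26 AM, so stage 2 is first.

stage 2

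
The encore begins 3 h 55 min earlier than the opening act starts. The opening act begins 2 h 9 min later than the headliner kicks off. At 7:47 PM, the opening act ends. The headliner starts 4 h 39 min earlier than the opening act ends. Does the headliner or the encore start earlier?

the encore

The headliner starts at 7:47 PM − 279 min = 3:08 PM.
The opening act starts at 3:08 PM + 129 min = 5:17 PM.
The encore starts at 5:17 PM − 235 min = 1:22 PM.
The headliner starts at 3:08 PM and the encore starts at 1:22 PM, so the encore is first.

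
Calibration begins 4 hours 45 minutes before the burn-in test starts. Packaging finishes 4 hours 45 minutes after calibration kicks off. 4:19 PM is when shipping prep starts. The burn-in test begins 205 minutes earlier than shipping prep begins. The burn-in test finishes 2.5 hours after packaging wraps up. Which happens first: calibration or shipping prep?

calibration

The burn-in test starts at 4:19 PM − 205 min = 12:54 PM.
Calibration starts at 12:54 PM − 285 min = 8:09 AM.
Calibration starts at 8:09 AM and shipping prep starts at 4:19 PM, so calibration is first.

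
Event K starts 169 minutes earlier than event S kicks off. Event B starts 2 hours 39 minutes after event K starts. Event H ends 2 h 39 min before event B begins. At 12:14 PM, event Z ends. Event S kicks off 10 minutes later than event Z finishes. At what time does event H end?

Event S starts at 12:14 PM + 10 min = 12:24 PM.
Event K starts at 12:24 PM − 169 min = 9:35 AM.
Event B starts at 9:35 AM + 159 min = 12:14 PM.
Event H ends at 12:14 PM − 159 min = 9:35 AM.

9:35 AM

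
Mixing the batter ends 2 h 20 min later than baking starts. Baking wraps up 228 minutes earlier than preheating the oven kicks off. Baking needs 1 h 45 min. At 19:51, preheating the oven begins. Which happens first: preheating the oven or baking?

Baking ends at 19:51 − 228 min = 16:03.
Baking starts at 16:03 − 105 min = 14:18.
Preheating the oven starts at 19:51 and baking starts at 14:18, so baking is first.

baking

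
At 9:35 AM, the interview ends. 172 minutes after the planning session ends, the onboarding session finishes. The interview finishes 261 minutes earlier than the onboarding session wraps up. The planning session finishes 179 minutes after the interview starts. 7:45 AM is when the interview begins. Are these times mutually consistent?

No

The planning session ends at 7:45 AM + 179 min = 10:44 AM.
The onboarding session ends at 10:44 AM + 172 min = 1:36 PM.
The interview ends at 1:36 PM − 261 min = 9:15 AM.
But the interview is also said to end at 9:35 AM — a 20-minute conflict.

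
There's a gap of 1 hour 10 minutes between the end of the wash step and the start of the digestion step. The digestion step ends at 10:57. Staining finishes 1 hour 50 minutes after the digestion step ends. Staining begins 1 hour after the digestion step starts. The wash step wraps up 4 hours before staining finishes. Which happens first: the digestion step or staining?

the digestion step

Staining ends at 10:57 + 110 min = 12:47.
The wash step ends at 12:47 − 240 min = 08:47.
The digestion step starts at 08:47 + 70 min = 09:57.
Staining starts at 09:57 + 60 min = 10:57.
The digestion step starts at 09:57 and staining starts at 10:57, so the digestion step is first.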